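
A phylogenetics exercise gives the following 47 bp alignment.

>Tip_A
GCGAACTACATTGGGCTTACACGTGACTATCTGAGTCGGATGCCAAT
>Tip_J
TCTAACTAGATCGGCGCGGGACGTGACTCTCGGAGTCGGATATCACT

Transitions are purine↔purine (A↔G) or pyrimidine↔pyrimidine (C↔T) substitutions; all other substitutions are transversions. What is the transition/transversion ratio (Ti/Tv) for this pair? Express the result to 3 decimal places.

0.500

Differing sites — 1:G/T (Tv); 3:G/T (Tv); 9:C/G (Tv); 12:T/C (Ti); 15:G/C (Tv); 16:C/G (Tv); 17:T/C (Ti); 18:T/G (Tv); 19:A/G (Ti); 20:C/G (Tv); 29:A/C (Tv); 32:T/G (Tv); 42:G/A (Ti); 43:C/T (Ti); 46:A/C (Tv).
Of the 15 differences, 5 transitions and 10 transversions, so Ti/Tv = 5/10 = 0.500.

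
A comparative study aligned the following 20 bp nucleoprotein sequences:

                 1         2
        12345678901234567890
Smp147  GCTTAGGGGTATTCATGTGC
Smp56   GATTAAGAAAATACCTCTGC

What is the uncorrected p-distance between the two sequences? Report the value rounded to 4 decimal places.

0.4000

Differing sites — 2:C/A; 6:G/A; 8:G/A; 9:G/A; 10:T/A; 13:T/A; 15:A/C; 17:G/C.
There are 8 differences over 20 sites, so p = 8/20 = 0.4000.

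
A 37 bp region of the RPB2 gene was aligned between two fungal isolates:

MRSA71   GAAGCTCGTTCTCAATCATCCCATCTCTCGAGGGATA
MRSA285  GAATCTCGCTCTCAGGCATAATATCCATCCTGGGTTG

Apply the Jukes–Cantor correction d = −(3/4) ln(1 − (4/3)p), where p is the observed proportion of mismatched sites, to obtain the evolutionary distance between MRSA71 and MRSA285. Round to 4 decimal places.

0.4740

Differing sites — 4:G/T; 9:T/C; 15:A/G; 16:T/G; 20:C/A; 21:C/A; 22:C/T; 26:T/C; 27:C/A; 30:G/C; 31:A/T; 35:A/T; 37:A/G.
p = 13/37 = 0.351351.
d = −0.75 · ln(1 − (4/3)·0.351351) = −0.75 · ln(0.531532) = −0.75 · (-0.631992) = 0.4740.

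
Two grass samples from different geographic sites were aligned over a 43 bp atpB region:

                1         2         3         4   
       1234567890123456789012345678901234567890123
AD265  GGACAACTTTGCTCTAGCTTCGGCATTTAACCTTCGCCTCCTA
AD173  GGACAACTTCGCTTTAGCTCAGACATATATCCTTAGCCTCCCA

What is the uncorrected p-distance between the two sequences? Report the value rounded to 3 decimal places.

The sequences differ at positions 10 (T/C), 14 (C/T), 20 (T/C), 21 (C/A), 23 (G/A), 27 (T/A), 30 (A/T), 35 (C/A), 42 (T/C).
There are 9 differences over 43 sites, so p = 9/43 = 0.209.

0.209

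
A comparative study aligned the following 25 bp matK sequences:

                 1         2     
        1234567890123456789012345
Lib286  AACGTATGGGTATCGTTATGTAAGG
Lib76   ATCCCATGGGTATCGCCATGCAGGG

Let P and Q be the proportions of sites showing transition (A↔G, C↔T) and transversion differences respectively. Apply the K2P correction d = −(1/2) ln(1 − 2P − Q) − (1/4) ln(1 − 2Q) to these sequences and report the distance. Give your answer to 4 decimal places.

0.3706

The sequences differ at positions 2 (A/T, transversion), 4 (G/C, transversion), 5 (T/C, transition), 16 (T/C, transition), 17 (T/C, transition), 21 (T/C, transition), 23 (A/G, transition).
Of the 7 differences, 5 transitions and 2 transversions over 25 sites: P = 5/25 = 0.200000, Q = 2/25 = 0.080000.
d = −0.5·ln(0.520000) − 0.25·ln(0.840000) = −0.5·(-0.653926) − 0.25·(-0.174353) = 0.3706.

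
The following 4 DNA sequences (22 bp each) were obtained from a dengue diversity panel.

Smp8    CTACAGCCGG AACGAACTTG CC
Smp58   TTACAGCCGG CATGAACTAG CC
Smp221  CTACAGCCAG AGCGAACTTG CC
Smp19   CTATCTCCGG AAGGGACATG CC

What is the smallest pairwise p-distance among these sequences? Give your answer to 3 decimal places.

Pairwise Hamming distances:
  Smp8 vs Smp58: 4
  Smp8 vs Smp221: 2
  Smp8 vs Smp19: 6
  Smp58 vs Smp221: 6
  Smp58 vs Smp19: 9
  Smp221 vs Smp19: 8
The smallest is 2 mismatches, between Smp8 and Smp221; p = 2/22 = 0.091.

0.091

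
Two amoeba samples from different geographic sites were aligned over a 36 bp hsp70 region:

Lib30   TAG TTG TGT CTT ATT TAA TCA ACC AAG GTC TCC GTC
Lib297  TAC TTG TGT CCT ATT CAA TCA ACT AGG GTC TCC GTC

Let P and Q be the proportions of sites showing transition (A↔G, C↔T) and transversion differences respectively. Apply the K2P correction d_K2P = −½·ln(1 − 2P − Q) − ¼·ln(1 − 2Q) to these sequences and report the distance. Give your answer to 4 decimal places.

Differing sites — 3:G/C (Tv); 11:T/C (Ti); 16:T/C (Ti); 24:C/T (Ti); 26:A/G (Ti).
Of the 5 differences, 4 transitions and 1 transversion over 36 sites: P = 4/36 = 0.111111, Q = 1/36 = 0.027778.
d = −0.5·ln(0.750000) − 0.25·ln(0.944444) = −0.5·(-0.287682) − 0.25·(-0.057159) = 0.1581.

0.1581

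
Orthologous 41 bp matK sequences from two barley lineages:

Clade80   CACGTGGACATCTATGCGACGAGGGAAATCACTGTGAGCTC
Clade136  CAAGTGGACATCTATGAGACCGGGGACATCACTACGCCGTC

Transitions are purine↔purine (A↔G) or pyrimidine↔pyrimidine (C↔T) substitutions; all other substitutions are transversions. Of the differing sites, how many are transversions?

Mismatches occur at site 3 (C/A, transversion), site 17 (C/A, transversion), site 21 (G/C, transversion), site 22 (A/G, transition), site 27 (A/C, transversion), site 34 (G/A, transition), site 35 (T/C, transition), site 37 (A/C, transversion), site 38 (G/C, transversion), site 39 (C/G, transversion).
Of the 10 differences, 3 transitions and 7 transversions, so the answer is 7.

7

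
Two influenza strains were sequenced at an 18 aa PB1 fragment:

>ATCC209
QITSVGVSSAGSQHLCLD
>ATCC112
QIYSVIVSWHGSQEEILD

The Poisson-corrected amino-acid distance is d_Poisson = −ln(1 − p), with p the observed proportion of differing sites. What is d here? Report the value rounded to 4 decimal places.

The sequences differ at positions 3 (T/Y), 6 (G/I), 9 (S/W), 10 (A/H), 14 (H/E), 15 (L/E), 16 (C/I).
p = 7/18 = 0.388889.
d = −ln(1 − 0.388889) = −ln(0.611111) = 0.4925.

0.4925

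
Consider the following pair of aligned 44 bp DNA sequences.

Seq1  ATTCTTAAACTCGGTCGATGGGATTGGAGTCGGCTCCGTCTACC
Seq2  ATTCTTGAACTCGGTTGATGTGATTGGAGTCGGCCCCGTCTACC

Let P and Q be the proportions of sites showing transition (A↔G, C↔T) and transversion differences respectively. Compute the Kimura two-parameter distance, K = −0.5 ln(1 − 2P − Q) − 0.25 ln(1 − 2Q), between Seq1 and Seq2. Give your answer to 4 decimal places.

Differing sites — 7:A/G (Ti); 16:C/T (Ti); 21:G/T (Tv); 35:T/C (Ti).
Of the 4 differences, 3 transitions and 1 transversion over 44 sites: P = 3/44 = 0.068182, Q = 1/44 = 0.022727.
d = −0.5·ln(0.840909) − 0.25·ln(0.954546) = −0.5·(-0.173272) − 0.25·(-0.046519) = 0.0983.

0.0983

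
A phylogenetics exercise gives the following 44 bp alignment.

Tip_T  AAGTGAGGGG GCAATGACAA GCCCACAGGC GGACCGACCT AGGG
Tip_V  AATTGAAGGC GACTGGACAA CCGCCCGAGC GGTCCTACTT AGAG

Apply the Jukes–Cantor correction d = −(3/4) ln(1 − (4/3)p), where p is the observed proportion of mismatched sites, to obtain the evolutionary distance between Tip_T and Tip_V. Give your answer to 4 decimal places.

The sequences differ at positions 3 (G/T), 7 (G/A), 10 (G/C), 12 (C/A), 13 (A/C), 14 (A/T), 15 (T/G), 21 (G/C), 23 (C/G), 25 (A/C), 27 (A/G), 28 (G/A), 33 (A/T), 36 (G/T), 39 (C/T), 43 (G/A).
p = 16/44 = 0.363636.
d = −0.75 · ln(1 − (4/3)·0.363636) = −0.75 · ln(0.515152) = −0.75 · (-0.663293) = 0.4975.

0.4975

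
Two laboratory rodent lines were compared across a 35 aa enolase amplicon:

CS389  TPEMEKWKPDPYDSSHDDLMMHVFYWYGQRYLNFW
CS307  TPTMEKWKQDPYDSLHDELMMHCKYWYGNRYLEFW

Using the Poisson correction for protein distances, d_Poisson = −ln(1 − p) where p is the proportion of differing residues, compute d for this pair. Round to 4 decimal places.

0.2595

Mismatches occur at site 3 (E↔T), site 9 (P↔Q), site 15 (S↔L), site 18 (D↔E), site 23 (V↔C), site 24 (F↔K), site 29 (Q↔N), site 33 (N↔E).
p = 8/35 = 0.228571.
d = −ln(1 − 0.228571) = −ln(0.771429) = 0.2595.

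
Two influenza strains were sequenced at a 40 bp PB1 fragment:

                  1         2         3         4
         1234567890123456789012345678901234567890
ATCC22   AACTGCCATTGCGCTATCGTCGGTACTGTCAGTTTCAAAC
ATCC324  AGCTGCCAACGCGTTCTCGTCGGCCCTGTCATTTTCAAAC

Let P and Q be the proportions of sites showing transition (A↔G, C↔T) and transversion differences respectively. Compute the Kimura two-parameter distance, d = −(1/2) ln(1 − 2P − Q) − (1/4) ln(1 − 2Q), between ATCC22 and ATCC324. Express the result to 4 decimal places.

Mismatches occur at site 2 (A/G, transition), site 9 (T/A, transversion), site 10 (T/C, transition), site 14 (C/T, transition), site 16 (A/C, transversion), site 24 (T/C, transition), site 25 (A/C, transversion), site 32 (G/T, transversion).
Of the 8 differences, 4 transitions and 4 transversions over 40 sites: P = 4/40 = 0.100000, Q = 4/40 = 0.100000.
d = −0.5·ln(0.700000) − 0.25·ln(0.800000) = −0.5·(-0.356675) − 0.25·(-0.223144) = 0.2341.

0.2341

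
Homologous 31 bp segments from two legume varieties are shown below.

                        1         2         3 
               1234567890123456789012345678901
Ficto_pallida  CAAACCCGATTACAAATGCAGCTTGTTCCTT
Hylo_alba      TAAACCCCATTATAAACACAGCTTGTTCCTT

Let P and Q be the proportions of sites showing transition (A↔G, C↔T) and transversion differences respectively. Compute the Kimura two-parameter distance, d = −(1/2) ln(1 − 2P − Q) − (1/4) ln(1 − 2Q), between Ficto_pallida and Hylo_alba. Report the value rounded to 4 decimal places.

0.1881

Differing sites — 1:C/T (Ti); 8:G/C (Tv); 13:C/T (Ti); 17:T/C (Ti); 18:G/A (Ti).
Of the 5 differences, 4 transitions and 1 transversion over 31 sites: P = 4/31 = 0.129032, Q = 1/31 = 0.032258.
d = −0.5·ln(0.709678) − 0.25·ln(0.935484) = −0.5·(-0.342944) − 0.25·(-0.066691) = 0.1881.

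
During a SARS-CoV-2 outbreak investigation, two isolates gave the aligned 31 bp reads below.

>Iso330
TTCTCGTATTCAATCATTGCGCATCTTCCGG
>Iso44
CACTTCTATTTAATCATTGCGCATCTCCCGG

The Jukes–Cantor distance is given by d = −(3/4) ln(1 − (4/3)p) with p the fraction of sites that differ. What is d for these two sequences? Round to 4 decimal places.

Differing sites — 1:T/C; 2:T/A; 5:C/T; 6:G/C; 11:C/T; 27:T/C.
p = 6/31 = 0.193548.
d = −0.75 · ln(1 − (4/3)·0.193548) = −0.75 · ln(0.741936) = −0.75 · (-0.298492) = 0.2239.

0.2239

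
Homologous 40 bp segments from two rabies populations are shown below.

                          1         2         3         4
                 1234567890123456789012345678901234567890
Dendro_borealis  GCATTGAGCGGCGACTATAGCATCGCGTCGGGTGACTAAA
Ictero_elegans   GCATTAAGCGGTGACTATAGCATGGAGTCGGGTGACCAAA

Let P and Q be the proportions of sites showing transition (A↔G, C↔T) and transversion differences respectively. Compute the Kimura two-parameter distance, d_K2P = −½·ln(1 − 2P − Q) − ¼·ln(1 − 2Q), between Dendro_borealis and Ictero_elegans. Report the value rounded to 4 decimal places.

The sequences differ at positions 6 (G/A, transition), 12 (C/T, transition), 24 (C/G, transversion), 26 (C/A, transversion), 37 (T/C, transition).
Of the 5 differences, 3 transitions and 2 transversions over 40 sites: P = 3/40 = 0.075000, Q = 2/40 = 0.050000.
d = −0.5·ln(0.800000) − 0.25·ln(0.900000) = −0.5·(-0.223144) − 0.25·(-0.105361) = 0.1379.

0.1379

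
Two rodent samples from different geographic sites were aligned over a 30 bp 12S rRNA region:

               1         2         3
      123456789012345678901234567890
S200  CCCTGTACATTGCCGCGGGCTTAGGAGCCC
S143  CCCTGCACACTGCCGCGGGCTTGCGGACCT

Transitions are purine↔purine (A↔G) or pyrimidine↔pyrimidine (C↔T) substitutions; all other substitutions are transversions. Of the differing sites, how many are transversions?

1

Mismatches occur at site 6 (T→C, transition), site 10 (T→C, transition), site 23 (A→G, transition), site 24 (G→C, transversion), site 26 (A→G, transition), site 27 (G→A, transition), site 30 (C→T, transition).
Of the 7 differences, 6 transitions and 1 transversion, so the answer is 1.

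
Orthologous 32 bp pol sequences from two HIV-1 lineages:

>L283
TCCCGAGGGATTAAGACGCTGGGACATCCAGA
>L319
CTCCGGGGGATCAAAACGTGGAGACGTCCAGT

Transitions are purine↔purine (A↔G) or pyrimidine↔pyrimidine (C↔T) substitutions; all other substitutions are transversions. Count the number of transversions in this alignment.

The sequences differ at positions 1 (T/C, transition), 2 (C/T, transition), 6 (A/G, transition), 12 (T/C, transition), 15 (G/A, transition), 19 (C/T, transition), 20 (T/G, transversion), 22 (G/A, transition), 26 (A/G, transition), 32 (A/T, transversion).
Of the 10 differences, 8 transitions and 2 transversions, so the answer is 2.

2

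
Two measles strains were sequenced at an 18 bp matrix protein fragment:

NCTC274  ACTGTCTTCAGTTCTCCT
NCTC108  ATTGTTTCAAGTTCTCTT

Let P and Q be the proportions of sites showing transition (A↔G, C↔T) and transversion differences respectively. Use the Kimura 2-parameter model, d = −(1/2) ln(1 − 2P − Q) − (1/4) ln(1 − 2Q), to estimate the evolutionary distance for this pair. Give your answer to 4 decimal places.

The sequences differ at positions 2 (C/T, transition), 6 (C/T, transition), 8 (T/C, transition), 9 (C/A, transversion), 17 (C/T, transition).
Of the 5 differences, 4 transitions and 1 transversion over 18 sites: P = 4/18 = 0.222222, Q = 1/18 = 0.055556.
d = −0.5·ln(0.500000) − 0.25·ln(0.888888) = −0.5·(-0.693147) − 0.25·(-0.117784) = 0.3760.

0.3760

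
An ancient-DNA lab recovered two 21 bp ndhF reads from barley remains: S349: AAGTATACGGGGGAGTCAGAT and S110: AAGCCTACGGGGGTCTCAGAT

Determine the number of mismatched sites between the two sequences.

4

Mismatches occur at site 4 (T/C), site 5 (A/C), site 14 (A/T), site 15 (G/C).
That gives 4 mismatches out of 21 aligned sites, so the Hamming distance is 4.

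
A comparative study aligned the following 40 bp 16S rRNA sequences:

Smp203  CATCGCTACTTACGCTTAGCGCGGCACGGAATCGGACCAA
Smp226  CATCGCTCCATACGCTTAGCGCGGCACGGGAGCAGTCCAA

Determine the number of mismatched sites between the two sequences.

The sequences differ at positions 8 (A/C), 10 (T/A), 30 (A/G), 32 (T/G), 34 (G/A), 36 (A/T).
That gives 6 mismatches out of 40 aligned sites, so the Hamming distance is 6.

6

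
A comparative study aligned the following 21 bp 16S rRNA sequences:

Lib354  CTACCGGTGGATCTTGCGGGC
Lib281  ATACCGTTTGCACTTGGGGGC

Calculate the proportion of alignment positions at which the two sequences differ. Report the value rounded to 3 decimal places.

Mismatches occur at site 1 (C/A), site 7 (G/T), site 9 (G/T), site 11 (A/C), site 12 (T/A), site 17 (C/G).
There are 6 differences over 21 sites, so p = 6/21 = 0.286.

0.286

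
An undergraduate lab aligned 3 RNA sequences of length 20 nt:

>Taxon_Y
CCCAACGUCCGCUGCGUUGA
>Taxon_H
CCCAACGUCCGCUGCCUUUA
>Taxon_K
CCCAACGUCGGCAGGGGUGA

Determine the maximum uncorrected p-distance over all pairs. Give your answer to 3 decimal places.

Pairwise Hamming distances:
  Taxon_Y vs Taxon_H: 2
  Taxon_Y vs Taxon_K: 4
  Taxon_H vs Taxon_K: 6
The largest is 6 mismatches, between Taxon_H and Taxon_K; p = 6/20 = 0.300.

0.300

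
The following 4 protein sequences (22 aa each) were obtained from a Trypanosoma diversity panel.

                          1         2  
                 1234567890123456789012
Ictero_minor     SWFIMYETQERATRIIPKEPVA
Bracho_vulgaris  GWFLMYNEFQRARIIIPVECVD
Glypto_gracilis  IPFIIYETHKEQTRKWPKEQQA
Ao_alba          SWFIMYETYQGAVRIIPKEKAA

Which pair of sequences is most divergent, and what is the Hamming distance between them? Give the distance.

Pairwise Hamming distances:
  Ictero_minor vs Bracho_vulgaris: 11
  Ictero_minor vs Glypto_gracilis: 11
  Ictero_minor vs Ao_alba: 6
  Bracho_vulgaris vs Glypto_gracilis: 18
  Bracho_vulgaris vs Ao_alba: 12
  Glypto_gracilis vs Ao_alba: 12
The largest is 18, between Bracho_vulgaris and Glypto_gracilis.

18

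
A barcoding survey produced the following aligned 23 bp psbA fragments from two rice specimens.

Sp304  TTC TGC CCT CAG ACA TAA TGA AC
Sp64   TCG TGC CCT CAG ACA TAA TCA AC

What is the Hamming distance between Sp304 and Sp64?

The sequences differ at positions 2 (T/C), 3 (C/G), 20 (G/C).
That gives 3 mismatches out of 23 aligned sites, so the Hamming distance is 3.

3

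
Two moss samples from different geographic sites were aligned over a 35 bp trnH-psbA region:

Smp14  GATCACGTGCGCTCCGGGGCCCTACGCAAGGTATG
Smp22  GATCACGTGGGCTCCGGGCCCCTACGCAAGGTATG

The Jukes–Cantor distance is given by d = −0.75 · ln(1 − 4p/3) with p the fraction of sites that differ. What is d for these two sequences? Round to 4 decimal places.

The sequences differ at positions 10 (C/G), 19 (G/C).
p = 2/35 = 0.057143.
d = −0.75 · ln(1 − (4/3)·0.057143) = −0.75 · ln(0.923809) = −0.75 · (-0.079250) = 0.0594.

0.0594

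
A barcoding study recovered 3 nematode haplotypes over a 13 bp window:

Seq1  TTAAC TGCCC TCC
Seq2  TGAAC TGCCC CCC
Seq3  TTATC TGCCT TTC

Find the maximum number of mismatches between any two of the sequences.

Pairwise Hamming distances:
  Seq1 vs Seq2: 2
  Seq1 vs Seq3: 3
  Seq2 vs Seq3: 5
The largest is 5, between Seq2 and Seq3.

5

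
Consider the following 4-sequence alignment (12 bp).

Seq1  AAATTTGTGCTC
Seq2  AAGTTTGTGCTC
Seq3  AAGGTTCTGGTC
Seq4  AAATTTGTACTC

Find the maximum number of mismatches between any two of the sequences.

5

Pairwise Hamming distances:
  Seq1 vs Seq2: 1
  Seq1 vs Seq3: 4
  Seq1 vs Seq4: 1
  Seq2 vs Seq3: 3
  Seq2 vs Seq4: 2
  Seq3 vs Seq4: 5
The largest is 5, between Seq3 and Seq4.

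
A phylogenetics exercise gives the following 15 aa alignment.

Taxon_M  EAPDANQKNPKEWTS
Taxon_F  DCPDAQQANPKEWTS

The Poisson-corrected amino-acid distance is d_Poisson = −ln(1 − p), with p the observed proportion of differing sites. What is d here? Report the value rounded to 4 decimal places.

The sequences differ at positions 1 (E/D), 2 (A/C), 6 (N/Q), 8 (K/A).
p = 4/15 = 0.266667.
d = −ln(1 − 0.266667) = −ln(0.733333) = 0.3102.

0.3102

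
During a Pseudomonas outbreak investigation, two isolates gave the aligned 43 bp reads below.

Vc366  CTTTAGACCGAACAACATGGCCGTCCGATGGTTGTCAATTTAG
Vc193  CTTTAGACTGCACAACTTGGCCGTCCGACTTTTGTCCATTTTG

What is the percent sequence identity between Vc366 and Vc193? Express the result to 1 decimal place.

81.4%

The sequences differ at positions 9 (C/T), 11 (A/C), 17 (A/T), 29 (T/C), 30 (G/T), 31 (G/T), 37 (A/C), 42 (A/T).
35 of the 43 sites match, so the percent identity is 35/43 × 100 = 81.4%.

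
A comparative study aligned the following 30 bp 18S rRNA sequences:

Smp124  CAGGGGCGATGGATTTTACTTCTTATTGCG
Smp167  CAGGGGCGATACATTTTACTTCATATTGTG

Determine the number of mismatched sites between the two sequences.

Differing sites — 11:G/A; 12:G/C; 23:T/A; 29:C/T.
That gives 4 mismatches out of 30 aligned sites, so the Hamming distance is 4.

4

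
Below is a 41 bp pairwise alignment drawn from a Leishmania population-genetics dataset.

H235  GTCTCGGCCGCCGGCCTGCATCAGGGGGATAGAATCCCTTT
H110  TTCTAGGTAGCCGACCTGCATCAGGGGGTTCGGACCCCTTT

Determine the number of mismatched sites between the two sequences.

Differing sites — 1:G/T; 5:C/A; 8:C/T; 9:C/A; 14:G/A; 29:A/T; 31:A/C; 33:A/G; 35:T/C.
That gives 9 mismatches out of 41 aligned sites, so the Hamming distance is 9.

9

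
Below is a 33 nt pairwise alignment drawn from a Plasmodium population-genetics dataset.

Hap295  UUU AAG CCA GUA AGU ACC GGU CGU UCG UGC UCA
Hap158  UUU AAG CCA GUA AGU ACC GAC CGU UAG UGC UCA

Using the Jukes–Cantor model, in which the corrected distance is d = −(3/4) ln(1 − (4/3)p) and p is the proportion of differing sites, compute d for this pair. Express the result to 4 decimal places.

0.0969

Differing sites — 20:G/A; 21:U/C; 26:C/A.
p = 3/33 = 0.090909.
d = −0.75 · ln(1 − (4/3)·0.090909) = −0.75 · ln(0.878788) = −0.75 · (-0.129212) = 0.0969.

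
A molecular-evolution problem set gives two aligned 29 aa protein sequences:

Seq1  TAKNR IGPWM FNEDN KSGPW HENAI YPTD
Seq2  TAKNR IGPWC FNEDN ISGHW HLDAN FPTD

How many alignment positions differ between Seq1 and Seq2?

7

Mismatches occur at site 10 (M/C), site 16 (K/I), site 19 (P/H), site 22 (E/L), site 23 (N/D), site 25 (I/N), site 26 (Y/F).
That gives 7 mismatches out of 29 aligned sites, so the Hamming distance is 7.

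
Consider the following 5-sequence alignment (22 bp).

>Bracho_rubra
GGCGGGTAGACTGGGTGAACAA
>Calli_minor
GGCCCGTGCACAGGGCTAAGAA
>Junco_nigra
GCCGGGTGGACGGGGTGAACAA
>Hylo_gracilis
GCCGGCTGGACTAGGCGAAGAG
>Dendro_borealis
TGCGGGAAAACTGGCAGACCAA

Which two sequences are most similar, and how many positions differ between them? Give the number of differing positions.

Pairwise Hamming distances:
  Bracho_rubra vs Calli_minor: 8
  Bracho_rubra vs Junco_nigra: 3
  Bracho_rubra vs Hylo_gracilis: 7
  Bracho_rubra vs Dendro_borealis: 6
  Calli_minor vs Junco_nigra: 8
  Calli_minor vs Hylo_gracilis: 9
  Calli_minor vs Dendro_borealis: 12
  Junco_nigra vs Hylo_gracilis: 6
  Junco_nigra vs Dendro_borealis: 9
  Hylo_gracilis vs Dendro_borealis: 12
The smallest is 3, between Bracho_rubra and Junco_nigra.

3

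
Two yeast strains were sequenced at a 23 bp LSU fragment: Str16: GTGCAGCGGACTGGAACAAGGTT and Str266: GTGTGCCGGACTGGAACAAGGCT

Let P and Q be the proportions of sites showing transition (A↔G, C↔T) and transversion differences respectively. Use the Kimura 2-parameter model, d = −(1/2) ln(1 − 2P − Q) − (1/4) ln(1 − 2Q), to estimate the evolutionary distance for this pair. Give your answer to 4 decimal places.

0.2042

The sequences differ at positions 4 (C/T, transition), 5 (A/G, transition), 6 (G/C, transversion), 22 (T/C, transition).
Of the 4 differences, 3 transitions and 1 transversion over 23 sites: P = 3/23 = 0.130435, Q = 1/23 = 0.043478.
d = −0.5·ln(0.695652) − 0.25·ln(0.913044) = −0.5·(-0.362906) − 0.25·(-0.090971) = 0.2042.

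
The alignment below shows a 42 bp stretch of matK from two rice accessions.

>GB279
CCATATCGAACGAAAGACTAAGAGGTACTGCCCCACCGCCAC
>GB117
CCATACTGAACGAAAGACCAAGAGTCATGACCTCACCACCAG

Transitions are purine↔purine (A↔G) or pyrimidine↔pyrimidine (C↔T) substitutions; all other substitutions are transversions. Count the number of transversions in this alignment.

3

The sequences differ at positions 6 (T/C, transition), 7 (C/T, transition), 19 (T/C, transition), 25 (G/T, transversion), 26 (T/C, transition), 28 (C/T, transition), 29 (T/G, transversion), 30 (G/A, transition), 33 (C/T, transition), 38 (G/A, transition), 42 (C/G, transversion).
Of the 11 differences, 8 transitions and 3 transversions, so the answer is 3.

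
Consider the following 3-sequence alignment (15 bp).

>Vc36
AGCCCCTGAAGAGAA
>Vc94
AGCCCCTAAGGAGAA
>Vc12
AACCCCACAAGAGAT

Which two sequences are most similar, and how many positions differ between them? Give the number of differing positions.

Pairwise Hamming distances:
  Vc36 vs Vc94: 2
  Vc36 vs Vc12: 4
  Vc94 vs Vc12: 5
The smallest is 2, between Vc36 and Vc94.

2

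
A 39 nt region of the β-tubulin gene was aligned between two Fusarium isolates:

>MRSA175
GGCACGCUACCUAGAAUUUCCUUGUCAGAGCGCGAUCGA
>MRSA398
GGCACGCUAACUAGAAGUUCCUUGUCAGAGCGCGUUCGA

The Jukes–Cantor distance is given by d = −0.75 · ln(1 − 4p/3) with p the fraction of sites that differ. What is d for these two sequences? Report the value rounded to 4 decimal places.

0.0812

Mismatches occur at site 10 (C→A), site 17 (U→G), site 35 (A→U).
p = 3/39 = 0.076923.
d = −0.75 · ln(1 − (4/3)·0.076923) = −0.75 · ln(0.897436) = −0.75 · (-0.108213) = 0.0812.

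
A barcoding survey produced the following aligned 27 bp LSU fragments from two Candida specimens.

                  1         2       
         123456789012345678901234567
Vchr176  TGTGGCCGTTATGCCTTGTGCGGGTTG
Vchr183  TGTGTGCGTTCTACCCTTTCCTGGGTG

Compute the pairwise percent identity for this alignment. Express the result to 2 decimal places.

66.67%

Differing sites — 5:G/T; 6:C/G; 11:A/C; 13:G/A; 16:T/C; 18:G/T; 20:G/C; 22:G/T; 25:T/G.
18 of the 27 sites match, so the percent identity is 18/27 × 100 = 66.67%.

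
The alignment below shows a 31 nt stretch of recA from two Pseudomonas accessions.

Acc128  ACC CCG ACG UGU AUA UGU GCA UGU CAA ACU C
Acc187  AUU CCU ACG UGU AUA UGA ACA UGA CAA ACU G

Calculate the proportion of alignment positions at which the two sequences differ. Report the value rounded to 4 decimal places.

Differing sites — 2:C/U; 3:C/U; 6:G/U; 18:U/A; 19:G/A; 24:U/A; 31:C/G.
There are 7 differences over 31 sites, so p = 7/31 = 0.2258.

0.2258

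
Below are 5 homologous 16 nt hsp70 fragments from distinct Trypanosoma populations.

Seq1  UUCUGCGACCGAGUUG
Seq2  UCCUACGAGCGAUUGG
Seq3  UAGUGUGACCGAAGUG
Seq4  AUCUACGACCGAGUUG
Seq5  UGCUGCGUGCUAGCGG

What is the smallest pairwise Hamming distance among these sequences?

2

Pairwise Hamming distances:
  Seq1 vs Seq2: 5
  Seq1 vs Seq3: 5
  Seq1 vs Seq4: 2
  Seq1 vs Seq5: 6
  Seq2 vs Seq3: 8
  Seq2 vs Seq4: 5
  Seq2 vs Seq5: 6
  Seq3 vs Seq4: 7
  Seq3 vs Seq5: 9
  Seq4 vs Seq5: 8
The smallest is 2, between Seq1 and Seq4.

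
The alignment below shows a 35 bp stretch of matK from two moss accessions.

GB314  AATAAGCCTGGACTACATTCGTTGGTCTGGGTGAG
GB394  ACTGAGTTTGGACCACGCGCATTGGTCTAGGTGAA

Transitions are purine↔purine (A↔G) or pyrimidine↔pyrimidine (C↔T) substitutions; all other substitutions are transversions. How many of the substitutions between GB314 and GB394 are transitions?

9

Mismatches occur at site 2 (A→C, transversion), site 4 (A→G, transition), site 7 (C→T, transition), site 8 (C→T, transition), site 14 (T→C, transition), site 17 (A→G, transition), site 18 (T→C, transition), site 19 (T→G, transversion), site 21 (G→A, transition), site 29 (G→A, transition), site 35 (G→A, transition).
Of the 11 differences, 9 transitions and 2 transversions, so the answer is 9.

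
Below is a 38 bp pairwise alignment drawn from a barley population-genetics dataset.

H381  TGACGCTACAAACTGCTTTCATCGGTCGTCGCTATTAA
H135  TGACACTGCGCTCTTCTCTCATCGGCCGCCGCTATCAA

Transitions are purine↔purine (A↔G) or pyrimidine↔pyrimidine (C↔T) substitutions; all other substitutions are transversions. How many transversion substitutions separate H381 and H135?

3

The sequences differ at positions 5 (G/A, transition), 8 (A/G, transition), 10 (A/G, transition), 11 (A/C, transversion), 12 (A/T, transversion), 15 (G/T, transversion), 18 (T/C, transition), 26 (T/C, transition), 29 (T/C, transition), 36 (T/C, transition).
Of the 10 differences, 7 transitions and 3 transversions, so the answer is 3.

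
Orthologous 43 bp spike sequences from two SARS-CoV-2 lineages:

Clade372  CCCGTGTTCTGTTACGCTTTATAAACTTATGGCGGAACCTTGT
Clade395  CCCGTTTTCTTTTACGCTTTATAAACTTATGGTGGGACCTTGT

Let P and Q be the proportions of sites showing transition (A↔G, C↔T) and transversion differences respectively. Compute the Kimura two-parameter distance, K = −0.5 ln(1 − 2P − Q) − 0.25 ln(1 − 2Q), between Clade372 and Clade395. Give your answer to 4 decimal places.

0.0996

Differing sites — 6:G/T (Tv); 11:G/T (Tv); 33:C/T (Ti); 36:A/G (Ti).
Of the 4 differences, 2 transitions and 2 transversions over 43 sites: P = 2/43 = 0.046512, Q = 2/43 = 0.046512.
d = −0.5·ln(0.860464) − 0.25·ln(0.906976) = −0.5·(-0.150284) − 0.25·(-0.097639) = 0.0996.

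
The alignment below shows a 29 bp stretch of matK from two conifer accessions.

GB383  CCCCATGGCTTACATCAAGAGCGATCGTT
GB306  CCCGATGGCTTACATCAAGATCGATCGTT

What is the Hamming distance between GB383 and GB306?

2

Mismatches occur at site 4 (C↔G), site 21 (G↔T).
That gives 2 mismatches out of 29 aligned sites, so the Hamming distance is 2.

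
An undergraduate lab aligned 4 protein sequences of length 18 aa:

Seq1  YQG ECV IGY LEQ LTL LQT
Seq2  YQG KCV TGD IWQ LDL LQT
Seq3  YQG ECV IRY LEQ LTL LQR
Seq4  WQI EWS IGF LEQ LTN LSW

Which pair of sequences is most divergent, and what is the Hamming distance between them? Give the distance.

13

Pairwise Hamming distances:
  Seq1 vs Seq2: 6
  Seq1 vs Seq3: 2
  Seq1 vs Seq4: 8
  Seq2 vs Seq3: 8
  Seq2 vs Seq4: 13
  Seq3 vs Seq4: 9
The largest is 13, between Seq2 and Seq4.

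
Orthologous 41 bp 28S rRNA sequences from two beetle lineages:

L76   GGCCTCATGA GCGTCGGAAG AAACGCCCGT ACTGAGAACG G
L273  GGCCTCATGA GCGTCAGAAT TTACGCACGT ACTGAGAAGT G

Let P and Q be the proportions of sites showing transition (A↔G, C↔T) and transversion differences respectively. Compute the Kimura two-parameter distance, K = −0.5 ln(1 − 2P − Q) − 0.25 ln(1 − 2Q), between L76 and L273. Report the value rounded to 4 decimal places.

0.1951

The sequences differ at positions 16 (G/A, transition), 20 (G/T, transversion), 21 (A/T, transversion), 22 (A/T, transversion), 27 (C/A, transversion), 39 (C/G, transversion), 40 (G/T, transversion).
Of the 7 differences, 1 transition and 6 transversions over 41 sites: P = 1/41 = 0.024390, Q = 6/41 = 0.146341.
d = −0.5·ln(0.804879) − 0.25·ln(0.707318) = −0.5·(-0.217063) − 0.25·(-0.346275) = 0.1951.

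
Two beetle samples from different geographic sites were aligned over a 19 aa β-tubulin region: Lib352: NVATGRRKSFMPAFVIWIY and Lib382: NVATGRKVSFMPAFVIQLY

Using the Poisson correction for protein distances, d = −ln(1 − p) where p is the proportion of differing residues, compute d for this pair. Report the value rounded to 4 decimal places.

0.2364

The sequences differ at positions 7 (R/K), 8 (K/V), 17 (W/Q), 18 (I/L).
p = 4/19 = 0.210526.
d = −ln(1 − 0.210526) = −ln(0.789474) = 0.2364.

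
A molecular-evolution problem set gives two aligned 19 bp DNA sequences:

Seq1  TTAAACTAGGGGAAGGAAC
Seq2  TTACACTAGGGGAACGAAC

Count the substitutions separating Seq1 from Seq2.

Mismatches occur at site 4 (A↔C), site 15 (G↔C).
That gives 2 mismatches out of 19 aligned sites, so the Hamming distance is 2.

2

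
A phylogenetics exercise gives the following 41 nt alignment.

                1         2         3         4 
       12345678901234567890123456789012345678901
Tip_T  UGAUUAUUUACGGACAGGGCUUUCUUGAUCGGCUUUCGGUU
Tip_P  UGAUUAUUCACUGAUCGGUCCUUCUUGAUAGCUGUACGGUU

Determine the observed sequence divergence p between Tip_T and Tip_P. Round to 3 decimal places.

0.268

The sequences differ at positions 9 (U/C), 12 (G/U), 15 (C/U), 16 (A/C), 19 (G/U), 21 (U/C), 30 (C/A), 32 (G/C), 33 (C/U), 34 (U/G), 36 (U/A).
There are 11 differences over 41 sites, so p = 11/41 = 0.268.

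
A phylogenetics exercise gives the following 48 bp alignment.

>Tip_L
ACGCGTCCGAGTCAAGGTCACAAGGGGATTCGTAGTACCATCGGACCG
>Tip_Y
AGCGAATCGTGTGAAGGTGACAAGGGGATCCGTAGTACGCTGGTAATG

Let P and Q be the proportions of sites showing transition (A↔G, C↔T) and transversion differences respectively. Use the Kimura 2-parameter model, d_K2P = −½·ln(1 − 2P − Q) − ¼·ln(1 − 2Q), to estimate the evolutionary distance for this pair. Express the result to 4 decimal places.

0.4428

Differing sites — 2:C/G (Tv); 3:G/C (Tv); 4:C/G (Tv); 5:G/A (Ti); 6:T/A (Tv); 7:C/T (Ti); 10:A/T (Tv); 13:C/G (Tv); 19:C/G (Tv); 30:T/C (Ti); 39:C/G (Tv); 40:A/C (Tv); 42:C/G (Tv); 44:G/T (Tv); 46:C/A (Tv); 47:C/T (Ti).
Of the 16 differences, 4 transitions and 12 transversions over 48 sites: P = 4/48 = 0.083333, Q = 12/48 = 0.250000.
d = −0.5·ln(0.583334) − 0.25·ln(0.500000) = −0.5·(-0.538995) − 0.25·(-0.693147) = 0.4428.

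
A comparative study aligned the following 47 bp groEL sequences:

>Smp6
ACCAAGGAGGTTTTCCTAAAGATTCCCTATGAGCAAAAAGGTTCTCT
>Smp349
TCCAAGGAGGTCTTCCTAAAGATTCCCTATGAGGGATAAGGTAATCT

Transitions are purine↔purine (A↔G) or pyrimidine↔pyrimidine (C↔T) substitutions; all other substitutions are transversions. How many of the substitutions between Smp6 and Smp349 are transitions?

The sequences differ at positions 1 (A/T, transversion), 12 (T/C, transition), 34 (C/G, transversion), 35 (A/G, transition), 37 (A/T, transversion), 43 (T/A, transversion), 44 (C/A, transversion).
Of the 7 differences, 2 transitions and 5 transversions, so the answer is 2.

2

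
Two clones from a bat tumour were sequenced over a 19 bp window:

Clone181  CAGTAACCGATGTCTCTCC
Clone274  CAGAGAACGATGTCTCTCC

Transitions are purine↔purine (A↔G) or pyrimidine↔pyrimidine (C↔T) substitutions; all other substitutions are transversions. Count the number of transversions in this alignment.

2

Mismatches occur at site 4 (T→A, transversion), site 5 (A→G, transition), site 7 (C→A, transversion).
Of the 3 differences, 1 transition and 2 transversions, so the answer is 2.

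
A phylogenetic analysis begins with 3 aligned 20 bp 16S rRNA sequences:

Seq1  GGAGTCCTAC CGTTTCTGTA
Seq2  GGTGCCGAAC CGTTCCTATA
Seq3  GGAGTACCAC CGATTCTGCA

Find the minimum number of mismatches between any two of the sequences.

4

Pairwise Hamming distances:
  Seq1 vs Seq2: 6
  Seq1 vs Seq3: 4
  Seq2 vs Seq3: 9
The smallest is 4, between Seq1 and Seq3.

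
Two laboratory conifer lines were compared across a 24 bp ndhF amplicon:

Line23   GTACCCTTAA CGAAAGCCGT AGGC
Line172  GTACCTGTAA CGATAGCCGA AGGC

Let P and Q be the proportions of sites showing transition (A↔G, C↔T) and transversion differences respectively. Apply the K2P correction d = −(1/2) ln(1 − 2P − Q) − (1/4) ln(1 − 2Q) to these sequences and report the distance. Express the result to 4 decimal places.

0.1887

Differing sites — 6:C/T (Ti); 7:T/G (Tv); 14:A/T (Tv); 20:T/A (Tv).
Of the 4 differences, 1 transition and 3 transversions over 24 sites: P = 1/24 = 0.041667, Q = 3/24 = 0.125000.
d = −0.5·ln(0.791666) − 0.25·ln(0.750000) = −0.5·(-0.233616) − 0.25·(-0.287682) = 0.1887.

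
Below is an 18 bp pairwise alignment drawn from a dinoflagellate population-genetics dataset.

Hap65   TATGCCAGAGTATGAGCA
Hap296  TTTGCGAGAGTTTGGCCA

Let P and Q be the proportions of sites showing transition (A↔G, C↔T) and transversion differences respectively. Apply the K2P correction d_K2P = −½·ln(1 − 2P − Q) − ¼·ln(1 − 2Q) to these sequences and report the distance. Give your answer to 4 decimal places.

0.3497

The sequences differ at positions 2 (A/T, transversion), 6 (C/G, transversion), 12 (A/T, transversion), 15 (A/G, transition), 16 (G/C, transversion).
Of the 5 differences, 1 transition and 4 transversions over 18 sites: P = 1/18 = 0.055556, Q = 4/18 = 0.222222.
d = −0.5·ln(0.666666) − 0.25·ln(0.555556) = −0.5·(-0.405466) − 0.25·(-0.587786) = 0.3497.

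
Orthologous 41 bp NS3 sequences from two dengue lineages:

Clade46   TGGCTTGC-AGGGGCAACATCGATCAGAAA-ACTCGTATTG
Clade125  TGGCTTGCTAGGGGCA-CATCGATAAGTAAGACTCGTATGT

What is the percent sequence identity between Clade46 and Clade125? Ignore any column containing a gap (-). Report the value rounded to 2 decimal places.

Excluding the 3 gap columns leaves 38 comparable sites.
Mismatches occur at site 25 (C→A), site 28 (A→T), site 40 (T→G), site 41 (G→T).
34 of the 38 comparable sites match, so the percent identity is 34/38 × 100 = 89.47%.

89.47%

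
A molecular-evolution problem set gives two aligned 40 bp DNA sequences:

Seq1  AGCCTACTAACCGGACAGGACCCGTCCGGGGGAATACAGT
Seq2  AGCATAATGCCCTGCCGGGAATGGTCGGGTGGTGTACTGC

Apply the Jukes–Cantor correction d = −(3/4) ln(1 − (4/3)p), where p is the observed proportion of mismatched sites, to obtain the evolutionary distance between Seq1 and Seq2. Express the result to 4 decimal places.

Mismatches occur at site 4 (C↔A), site 7 (C↔A), site 9 (A↔G), site 10 (A↔C), site 13 (G↔T), site 15 (A↔C), site 17 (A↔G), site 21 (C↔A), site 22 (C↔T), site 23 (C↔G), site 27 (C↔G), site 30 (G↔T), site 33 (A↔T), site 34 (A↔G), site 38 (A↔T), site 40 (T↔C).
p = 16/40 = 0.400000.
d = −0.75 · ln(1 − (4/3)·0.400000) = −0.75 · ln(0.466667) = −0.75 · (-0.762139) = 0.5716.

0.5716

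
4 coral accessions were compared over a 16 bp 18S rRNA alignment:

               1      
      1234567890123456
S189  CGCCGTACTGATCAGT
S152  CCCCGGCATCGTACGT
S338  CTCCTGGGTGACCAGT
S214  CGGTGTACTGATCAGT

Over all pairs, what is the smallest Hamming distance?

Pairwise Hamming distances:
  S189 vs S152: 8
  S189 vs S338: 6
  S189 vs S214: 2
  S152 vs S338: 9
  S152 vs S214: 10
  S338 vs S214: 8
The smallest is 2, between S189 and S214.

2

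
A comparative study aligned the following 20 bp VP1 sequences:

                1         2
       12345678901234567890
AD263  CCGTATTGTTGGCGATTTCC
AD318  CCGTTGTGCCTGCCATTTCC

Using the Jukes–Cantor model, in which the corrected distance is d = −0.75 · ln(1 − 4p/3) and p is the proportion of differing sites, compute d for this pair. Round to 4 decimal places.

0.3831

Mismatches occur at site 5 (A↔T), site 6 (T↔G), site 9 (T↔C), site 10 (T↔C), site 11 (G↔T), site 14 (G↔C).
p = 6/20 = 0.300000.
d = −0.75 · ln(1 − (4/3)·0.300000) = −0.75 · ln(0.600000) = −0.75 · (-0.510826) = 0.3831.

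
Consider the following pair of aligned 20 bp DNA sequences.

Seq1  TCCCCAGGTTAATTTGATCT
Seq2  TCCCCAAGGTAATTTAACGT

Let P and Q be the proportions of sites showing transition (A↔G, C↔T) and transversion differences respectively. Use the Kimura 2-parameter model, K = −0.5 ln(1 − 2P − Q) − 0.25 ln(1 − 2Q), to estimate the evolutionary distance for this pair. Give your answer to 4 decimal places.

Mismatches occur at site 7 (G↔A, transition), site 9 (T↔G, transversion), site 16 (G↔A, transition), site 18 (T↔C, transition), site 19 (C↔G, transversion).
Of the 5 differences, 3 transitions and 2 transversions over 20 sites: P = 3/20 = 0.150000, Q = 2/20 = 0.100000.
d = −0.5·ln(0.600000) − 0.25·ln(0.800000) = −0.5·(-0.510826) − 0.25·(-0.223144) = 0.3112.

0.3112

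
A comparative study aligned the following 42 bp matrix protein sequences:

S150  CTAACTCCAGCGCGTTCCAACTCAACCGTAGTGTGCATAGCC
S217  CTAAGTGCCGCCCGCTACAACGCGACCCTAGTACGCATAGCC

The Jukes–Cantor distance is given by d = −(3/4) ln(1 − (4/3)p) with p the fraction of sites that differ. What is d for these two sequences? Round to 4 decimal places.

The sequences differ at positions 5 (C/G), 7 (C/G), 9 (A/C), 12 (G/C), 15 (T/C), 17 (C/A), 22 (T/G), 24 (A/G), 28 (G/C), 33 (G/A), 34 (T/C).
p = 11/42 = 0.261905.
d = −0.75 · ln(1 − (4/3)·0.261905) = −0.75 · ln(0.650793) = −0.75 · (-0.429564) = 0.3222.

0.3222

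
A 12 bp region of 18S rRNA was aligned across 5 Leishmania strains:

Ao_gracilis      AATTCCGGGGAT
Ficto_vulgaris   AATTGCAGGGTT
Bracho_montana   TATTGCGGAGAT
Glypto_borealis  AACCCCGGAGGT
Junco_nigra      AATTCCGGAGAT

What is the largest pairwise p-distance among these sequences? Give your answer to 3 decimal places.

Pairwise Hamming distances:
  Ao_gracilis vs Ficto_vulgaris: 3
  Ao_gracilis vs Bracho_montana: 3
  Ao_gracilis vs Glypto_borealis: 4
  Ao_gracilis vs Junco_nigra: 1
  Ficto_vulgaris vs Bracho_montana: 4
  Ficto_vulgaris vs Glypto_borealis: 6
  Ficto_vulgaris vs Junco_nigra: 4
  Bracho_montana vs Glypto_borealis: 5
  Bracho_montana vs Junco_nigra: 2
  Glypto_borealis vs Junco_nigra: 3
The largest is 6 mismatches, between Ficto_vulgaris and Glypto_borealis; p = 6/12 = 0.500.

0.500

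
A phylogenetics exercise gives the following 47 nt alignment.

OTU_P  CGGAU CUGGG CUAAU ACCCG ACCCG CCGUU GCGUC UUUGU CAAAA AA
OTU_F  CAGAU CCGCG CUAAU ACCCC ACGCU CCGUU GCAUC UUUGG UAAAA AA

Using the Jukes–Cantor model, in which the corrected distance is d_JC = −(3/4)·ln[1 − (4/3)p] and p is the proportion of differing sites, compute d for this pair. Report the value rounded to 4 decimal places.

The sequences differ at positions 2 (G/A), 7 (U/C), 9 (G/C), 20 (G/C), 23 (C/G), 25 (G/U), 33 (G/A), 40 (U/G), 41 (C/U).
p = 9/47 = 0.191489.
d = −0.75 · ln(1 − (4/3)·0.191489) = −0.75 · ln(0.744681) = −0.75 · (-0.294799) = 0.2211.

0.2211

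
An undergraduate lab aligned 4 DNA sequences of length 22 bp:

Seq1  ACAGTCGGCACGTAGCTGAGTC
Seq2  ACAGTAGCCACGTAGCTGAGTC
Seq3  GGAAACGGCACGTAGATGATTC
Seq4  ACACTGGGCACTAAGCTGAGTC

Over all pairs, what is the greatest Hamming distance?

9

Pairwise Hamming distances:
  Seq1 vs Seq2: 2
  Seq1 vs Seq3: 6
  Seq1 vs Seq4: 4
  Seq2 vs Seq3: 8
  Seq2 vs Seq4: 5
  Seq3 vs Seq4: 9
The largest is 9, between Seq3 and Seq4.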